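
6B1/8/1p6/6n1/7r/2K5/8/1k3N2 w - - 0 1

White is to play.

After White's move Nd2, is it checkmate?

After Nd2: black king on b1; in check: yes, from the white knight on d2.
Black has 2 legal replies: Kc1, Ka1.
In check but a legal move exists → not checkmate.

no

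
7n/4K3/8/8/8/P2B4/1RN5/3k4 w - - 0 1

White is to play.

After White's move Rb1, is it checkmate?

After Rb1: black king on d1; in check: yes, from the white rook on b1.
Black has 1 legal reply: Kd2.
In check but a legal move exists → not checkmate.

no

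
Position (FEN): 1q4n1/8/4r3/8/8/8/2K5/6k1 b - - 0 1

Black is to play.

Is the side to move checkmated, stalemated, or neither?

Black to move; black king on g1.
In check: no.
Legal moves for Black include: Ne7, Nh6, Nf6, Qf8, Qe8, Qd8, Qc8+, Qa8, Qc7+, Qb7, Qa7, Qd6, Qb6, Qe5, Qb5, Qf4, Qb4, Qg3, ... (list truncated; more exist).
Black has legal moves and is not in check → neither.

neither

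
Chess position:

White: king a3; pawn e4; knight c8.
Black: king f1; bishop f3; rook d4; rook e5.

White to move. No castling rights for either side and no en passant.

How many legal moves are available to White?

White to move; king on a3.
In check: no.
Legal moves: Ne7, Na7, Nd6, Nb6, Kb3, Kb2, Ka2.
Count: 7.

7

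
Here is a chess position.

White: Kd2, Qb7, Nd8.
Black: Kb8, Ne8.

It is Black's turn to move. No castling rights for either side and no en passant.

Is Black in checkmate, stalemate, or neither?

checkmate

Black to move; black king on b8.
In check: yes, from the white queen on b7.
King squares — a7: attacked by Qb7; b7: attacked by Nd8; c7: attacked by Qb7; a8: attacked by Qb7; c8: attacked by Qb7.
Legal moves for Black: none.
In check with no legal moves → checkmate.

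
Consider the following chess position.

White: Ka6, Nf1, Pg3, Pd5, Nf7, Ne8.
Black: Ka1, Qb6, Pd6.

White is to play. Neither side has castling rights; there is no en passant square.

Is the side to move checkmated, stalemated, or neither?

White to move; white king on a6.
In check: yes, from the black queen on b6.
King squares — a5: attacked by Qb6; b5: attacked by Qb6; b6: available; a7: attacked by Qb6; b7: attacked by Qb6.
Legal moves for White: Kxb6.
White is in check but has 1 legal move → neither.

neither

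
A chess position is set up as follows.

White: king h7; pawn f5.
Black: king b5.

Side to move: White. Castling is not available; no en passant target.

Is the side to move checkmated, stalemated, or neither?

neither

White to move; white king on h7.
In check: no.
Legal moves for White: Kh8, Kg8, Kg7, Kh6, Kg6, f6.
White has 6 legal moves and is not in check → neither.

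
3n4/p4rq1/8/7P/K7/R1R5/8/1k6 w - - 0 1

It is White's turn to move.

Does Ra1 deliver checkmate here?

After Ra1: black king on b1; in check: yes, from the white rook on a1.
Black has 2 legal replies: Kb2, Kxa1.
In check but a legal move exists → not checkmate.

no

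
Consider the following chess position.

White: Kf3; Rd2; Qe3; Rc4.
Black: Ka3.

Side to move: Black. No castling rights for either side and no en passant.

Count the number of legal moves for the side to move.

0

Black to move; king on a3.
In check: yes, from the white queen on e3.
Legal moves: none.
Count: 0.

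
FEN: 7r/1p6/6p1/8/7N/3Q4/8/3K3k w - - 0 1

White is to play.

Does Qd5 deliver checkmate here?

After Qd5: black king on h1; in check: yes, from the white queen on d5.
Black has 2 legal replies: Kh2, Kg1.
In check but a legal move exists → not checkmate.

no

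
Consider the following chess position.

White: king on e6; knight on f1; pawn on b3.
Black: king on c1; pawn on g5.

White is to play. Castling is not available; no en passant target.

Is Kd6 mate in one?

no

After Kd6: black king on c1; in check: no.
Black is not in check, so this cannot be checkmate.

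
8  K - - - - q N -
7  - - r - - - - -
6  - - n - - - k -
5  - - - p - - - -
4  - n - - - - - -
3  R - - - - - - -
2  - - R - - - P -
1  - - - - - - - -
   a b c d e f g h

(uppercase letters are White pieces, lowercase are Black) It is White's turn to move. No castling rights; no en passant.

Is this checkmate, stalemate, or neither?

White to move; white king on a8.
In check: yes, from the black queen on f8.
King squares — a7: attacked by Nc6; b7: attacked by Rc7; b8: attacked by Nc6.
Legal moves for White: none.
In check with no legal moves → checkmate.

checkmate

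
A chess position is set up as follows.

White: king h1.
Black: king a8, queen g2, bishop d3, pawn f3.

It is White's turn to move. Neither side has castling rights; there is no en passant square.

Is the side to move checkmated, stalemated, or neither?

White to move; white king on h1.
In check: yes, from the black queen on g2.
King squares — g1: attacked by Qg2; g2: attacked by Pf3; h2: attacked by Qg2.
Legal moves for White: none.
In check with no legal moves → checkmate.

checkmate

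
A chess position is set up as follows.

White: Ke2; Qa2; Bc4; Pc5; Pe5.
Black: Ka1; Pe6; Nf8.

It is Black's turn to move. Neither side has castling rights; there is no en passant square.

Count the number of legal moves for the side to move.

0

Black to move; king on a1.
In check: yes, from the white queen on a2.
Legal moves: none.
Count: 0.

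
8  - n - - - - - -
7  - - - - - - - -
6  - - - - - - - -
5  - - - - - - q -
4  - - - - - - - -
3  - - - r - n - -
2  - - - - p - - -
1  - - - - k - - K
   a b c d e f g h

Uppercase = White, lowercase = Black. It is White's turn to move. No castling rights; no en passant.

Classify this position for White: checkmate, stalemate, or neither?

stalemate

White to move; white king on h1.
In check: no.
King squares — g1: attacked by Nf3; g2: attacked by Qg5; h2: attacked by Nf3.
Legal moves for White: none.
Not in check and no legal moves → stalemate.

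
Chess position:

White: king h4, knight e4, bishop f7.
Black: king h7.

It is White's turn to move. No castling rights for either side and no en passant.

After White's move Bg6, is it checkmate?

no

After Bg6: black king on h7; in check: yes, from the white bishop on g6.
Black has 5 legal replies: Kh8, Kg8, Kg7, Kh6, Kxg6.
In check but a legal move exists → not checkmate.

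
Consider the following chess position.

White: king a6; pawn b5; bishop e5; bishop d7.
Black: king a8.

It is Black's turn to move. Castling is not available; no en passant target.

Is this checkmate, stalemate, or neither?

Black to move; black king on a8.
In check: no.
King squares — a7: attacked by Ka6; b7: attacked by Ka6; b8: attacked by Be5.
Legal moves for Black: none.
Not in check and no legal moves → stalemate.

stalemate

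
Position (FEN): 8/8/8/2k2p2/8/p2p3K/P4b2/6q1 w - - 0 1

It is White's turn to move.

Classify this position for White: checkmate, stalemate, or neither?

White to move; white king on h3.
In check: no.
King squares — g2: attacked by Qg1; h2: attacked by Qg1; g3: attacked by Qg1; g4: attacked by Qg1; h4: attacked by Bf2.
Legal moves for White: none.
Not in check and no legal moves → stalemate.

stalemate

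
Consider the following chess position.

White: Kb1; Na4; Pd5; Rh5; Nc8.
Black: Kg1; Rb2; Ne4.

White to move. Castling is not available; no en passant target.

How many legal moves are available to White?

4

White to move; king on b1.
In check: yes, from the black rook on b2.
Legal moves: Kxb2, Kc1, Ka1, Nxb2.
Count: 4.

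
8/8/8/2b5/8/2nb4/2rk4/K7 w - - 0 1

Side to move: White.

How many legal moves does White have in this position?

0

White to move; king on a1.
In check: no.
Legal moves: none.
Count: 0.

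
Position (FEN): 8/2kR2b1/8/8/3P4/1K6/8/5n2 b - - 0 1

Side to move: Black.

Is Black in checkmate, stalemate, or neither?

Black to move; black king on c7.
In check: yes, from the white rook on d7.
Legal moves for Black: Kc8, Kb8, Kxd7, Kc6, Kb6.
Black is in check but has 5 legal moves → neither.

neither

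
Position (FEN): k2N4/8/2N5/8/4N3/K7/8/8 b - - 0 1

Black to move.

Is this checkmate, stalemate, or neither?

stalemate

Black to move; black king on a8.
In check: no.
King squares — a7: attacked by Nc6; b7: attacked by Nd8; b8: attacked by Nc6.
Legal moves for Black: none.
Not in check and no legal moves → stalemate.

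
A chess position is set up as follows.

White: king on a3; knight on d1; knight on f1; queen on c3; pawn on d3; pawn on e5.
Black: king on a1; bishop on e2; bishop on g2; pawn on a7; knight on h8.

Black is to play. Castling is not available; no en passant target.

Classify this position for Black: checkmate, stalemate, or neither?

Black to move; black king on a1.
In check: yes, from the white queen on c3.
King squares — b1: available; a2: attacked by Ka3; b2: attacked by Nd1.
Legal moves for Black: Kb1.
Black is in check but has 1 legal move → neither.

neither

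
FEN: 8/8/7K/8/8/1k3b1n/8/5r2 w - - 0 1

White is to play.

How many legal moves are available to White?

White to move; king on h6.
In check: no.
Legal moves: Kh7, Kg7, Kg6.
Count: 3.

3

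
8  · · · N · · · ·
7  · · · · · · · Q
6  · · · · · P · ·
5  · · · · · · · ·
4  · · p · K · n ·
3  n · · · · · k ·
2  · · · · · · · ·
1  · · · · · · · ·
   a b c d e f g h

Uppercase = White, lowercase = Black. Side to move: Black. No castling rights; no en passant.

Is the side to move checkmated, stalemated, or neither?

Black to move; black king on g3.
In check: no.
Legal moves for Black: Nh6, Nxf6+, Ne5, Ne3, Nh2, Nf2+, Kg2, Kf2, Nb5, Nc2, Nb1, c3.
Black has 12 legal moves and is not in check → neither.

neither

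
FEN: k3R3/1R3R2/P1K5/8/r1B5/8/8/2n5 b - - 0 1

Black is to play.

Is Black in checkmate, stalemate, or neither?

checkmate

Black to move; black king on a8.
In check: yes, from the white rook on e8.
King squares — a7: attacked by Rb7; b7: attacked by Pa6; b8: attacked by Rb7.
Legal moves for Black: none.
In check with no legal moves → checkmate.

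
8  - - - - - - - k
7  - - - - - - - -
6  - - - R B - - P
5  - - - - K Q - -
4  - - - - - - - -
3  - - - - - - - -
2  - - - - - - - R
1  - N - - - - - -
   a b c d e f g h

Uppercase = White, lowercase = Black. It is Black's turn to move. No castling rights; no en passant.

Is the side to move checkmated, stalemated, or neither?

Black to move; black king on h8.
In check: no.
King squares — g7: attacked by Ph6; h7: attacked by Qf5; g8: attacked by Be6.
Legal moves for Black: none.
Not in check and no legal moves → stalemate.

stalemate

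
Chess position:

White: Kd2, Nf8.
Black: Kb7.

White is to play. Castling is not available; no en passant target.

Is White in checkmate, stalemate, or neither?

neither

White to move; white king on d2.
In check: no.
Legal moves for White: Nh7, Nd7, Ng6, Ne6, Ke3, Kd3, Kc3, Ke2, Kc2, Ke1, Kd1, Kc1.
White has 12 legal moves and is not in check → neither.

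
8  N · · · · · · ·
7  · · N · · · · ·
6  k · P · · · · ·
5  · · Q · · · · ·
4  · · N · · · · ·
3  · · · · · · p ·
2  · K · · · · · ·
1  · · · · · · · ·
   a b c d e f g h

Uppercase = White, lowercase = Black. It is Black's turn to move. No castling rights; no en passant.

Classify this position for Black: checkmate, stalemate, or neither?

Black to move; black king on a6.
In check: yes, from the white knight on c7.
King squares — a5: attacked by Nc4; b5: attacked by Qc5; b6: attacked by Nc4; a7: attacked by Qc5; b7: attacked by Pc6.
Legal moves for Black: none.
In check with no legal moves → checkmate.

checkmate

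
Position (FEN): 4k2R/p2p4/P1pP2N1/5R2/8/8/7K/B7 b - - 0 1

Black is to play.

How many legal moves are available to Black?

Black to move; king on e8.
In check: yes, from the white rook on h8.
Legal moves: none.
Count: 0.

0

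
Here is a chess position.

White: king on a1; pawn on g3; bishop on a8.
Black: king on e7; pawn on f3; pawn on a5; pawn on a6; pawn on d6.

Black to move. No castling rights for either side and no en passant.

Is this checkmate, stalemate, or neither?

neither

Black to move; black king on e7.
In check: no.
Legal moves for Black: Kf8, Ke8, Kd8, Kf7, Kd7, Kf6, Ke6, d5, a4, f2.
Black has 10 legal moves and is not in check → neither.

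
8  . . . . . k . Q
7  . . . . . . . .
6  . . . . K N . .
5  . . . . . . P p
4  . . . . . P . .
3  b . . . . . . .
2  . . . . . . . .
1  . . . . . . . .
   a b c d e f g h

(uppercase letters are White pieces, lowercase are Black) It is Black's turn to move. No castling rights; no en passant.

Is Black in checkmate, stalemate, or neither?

checkmate

Black to move; black king on f8.
In check: yes, from the white queen on h8.
King squares — e7: attacked by Ke6; f7: attacked by Ke6; g7: attacked by Qh8; e8: attacked by Nf6; g8: attacked by Nf6.
Legal moves for Black: none.
In check with no legal moves → checkmate.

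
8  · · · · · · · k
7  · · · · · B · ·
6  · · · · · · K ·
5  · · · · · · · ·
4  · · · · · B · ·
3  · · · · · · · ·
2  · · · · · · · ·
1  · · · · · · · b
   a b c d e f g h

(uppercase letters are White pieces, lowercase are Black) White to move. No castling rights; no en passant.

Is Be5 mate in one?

yes

After Be5: black king on h8; in check: yes, from the white bishop on e5.
King squares — g7: attacked by Be5; h7: attacked by Kg6; g8: attacked by Bf7.
Black has no legal moves → checkmate.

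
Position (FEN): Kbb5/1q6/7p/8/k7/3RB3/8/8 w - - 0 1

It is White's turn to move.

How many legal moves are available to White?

White to move; king on a8.
In check: yes, from the black queen on b7.
Legal moves: none.
Count: 0.

0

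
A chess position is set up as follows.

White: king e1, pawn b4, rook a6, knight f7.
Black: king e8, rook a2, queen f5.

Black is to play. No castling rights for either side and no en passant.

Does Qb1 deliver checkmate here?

yes

After Qb1: white king on e1; in check: yes, from the black queen on b1.
King squares — d1: attacked by Qb1; f1: attacked by Qb1; d2: attacked by Ra2; e2: attacked by Ra2; f2: attacked by Ra2.
White has no legal moves → checkmate.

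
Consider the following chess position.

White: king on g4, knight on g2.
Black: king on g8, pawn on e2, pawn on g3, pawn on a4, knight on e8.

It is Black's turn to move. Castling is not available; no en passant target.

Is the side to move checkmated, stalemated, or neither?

neither

Black to move; black king on g8.
In check: no.
Legal moves for Black: Kh8, Kf8, Kh7, Kg7, Kf7, Ng7, Nc7, Nf6+, Nd6, a3, e1=Q, e1=R, e1=B, e1=N.
Black has 14 legal moves and is not in check → neither.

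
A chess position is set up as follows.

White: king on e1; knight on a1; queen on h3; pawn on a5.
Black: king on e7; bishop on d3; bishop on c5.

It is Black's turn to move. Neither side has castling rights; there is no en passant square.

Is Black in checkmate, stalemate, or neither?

neither

Black to move; black king on e7.
In check: no.
Legal moves for Black include: Kf8, Ke8, Kd8, Kf7, Kf6, Kd6, Ba7, Bd6, Bb6, Bd4, Bb4+, Be3, Ba3, Bf2+, Bg1, Bh7, Bg6, Ba6, ... (list truncated; more exist).
Black has legal moves and is not in check → neither.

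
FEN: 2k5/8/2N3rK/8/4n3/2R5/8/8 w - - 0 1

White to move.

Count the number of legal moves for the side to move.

3

White to move; king on h6.
In check: yes, from the black rook on g6.
Legal moves: Kh7, Kxg6, Kh5.
Count: 3.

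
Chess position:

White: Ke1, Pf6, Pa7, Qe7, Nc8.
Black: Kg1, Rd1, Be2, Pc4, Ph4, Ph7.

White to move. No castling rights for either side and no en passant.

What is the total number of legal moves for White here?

White to move; king on e1.
In check: yes, from the black rook on d1.
Legal moves: Kxe2.
Count: 1.

1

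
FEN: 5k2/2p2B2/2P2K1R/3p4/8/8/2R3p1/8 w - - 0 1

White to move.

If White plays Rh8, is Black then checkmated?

After Rh8: black king on f8; in check: yes, from the white rook on h8.
King squares — e7: attacked by Kf6; f7: attacked by Kf6; g7: attacked by Kf6; e8: attacked by Bf7; g8: attacked by Bf7.
Black has no legal moves → checkmate.

yes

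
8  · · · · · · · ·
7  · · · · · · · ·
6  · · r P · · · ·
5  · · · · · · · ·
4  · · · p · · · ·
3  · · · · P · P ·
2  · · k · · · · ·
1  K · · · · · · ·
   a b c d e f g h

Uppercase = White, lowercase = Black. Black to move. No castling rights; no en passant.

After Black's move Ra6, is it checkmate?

yes

After Ra6: white king on a1; in check: yes, from the black rook on a6.
King squares — b1: attacked by Kc2; a2: attacked by Ra6; b2: attacked by Kc2.
White has no legal moves → checkmate.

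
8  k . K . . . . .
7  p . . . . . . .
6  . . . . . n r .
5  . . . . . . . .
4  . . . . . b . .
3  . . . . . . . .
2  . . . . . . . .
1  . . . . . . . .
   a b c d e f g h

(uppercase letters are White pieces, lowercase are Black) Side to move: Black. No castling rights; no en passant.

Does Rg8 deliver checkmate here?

After Rg8: white king on c8; in check: yes, from the black rook on g8.
King squares — b7: attacked by Ka8; c7: attacked by Bf4; d7: attacked by Nf6; b8: attacked by Bf4; d8: attacked by Rg8.
White has no legal moves → checkmate.

yes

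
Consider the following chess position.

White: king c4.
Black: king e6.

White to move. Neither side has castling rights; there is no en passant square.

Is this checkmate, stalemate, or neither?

White to move; white king on c4.
In check: no.
Legal moves for White: Kc5, Kb5, Kd4, Kb4, Kd3, Kc3, Kb3.
White has 7 legal moves and is not in check → neither.

neither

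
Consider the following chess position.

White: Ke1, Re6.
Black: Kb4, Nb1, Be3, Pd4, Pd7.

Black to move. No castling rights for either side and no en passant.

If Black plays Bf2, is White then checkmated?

no

After Bf2: white king on e1; in check: yes, from the black bishop on f2.
White has 4 legal replies: Kxf2, Ke2, Kf1, Kd1.
In check but a legal move exists → not checkmate.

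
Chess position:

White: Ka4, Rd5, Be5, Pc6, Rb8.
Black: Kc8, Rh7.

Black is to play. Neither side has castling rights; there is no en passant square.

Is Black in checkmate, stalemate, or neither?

Black to move; black king on c8.
In check: yes, from the white rook on b8.
King squares — b7: attacked by Pc6; c7: attacked by Be5; d7: attacked by Rd5; b8: attacked by Be5; d8: attacked by Rd5.
Legal moves for Black: none.
In check with no legal moves → checkmate.

checkmate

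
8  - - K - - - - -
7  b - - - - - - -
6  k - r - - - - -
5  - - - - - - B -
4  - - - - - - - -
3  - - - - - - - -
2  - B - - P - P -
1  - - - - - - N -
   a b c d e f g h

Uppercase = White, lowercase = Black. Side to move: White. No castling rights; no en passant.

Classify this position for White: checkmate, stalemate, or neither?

neither

White to move; white king on c8.
In check: yes, from the black rook on c6.
Legal moves for White: Kd8, Kd7.
White is in check but has 2 legal moves → neither.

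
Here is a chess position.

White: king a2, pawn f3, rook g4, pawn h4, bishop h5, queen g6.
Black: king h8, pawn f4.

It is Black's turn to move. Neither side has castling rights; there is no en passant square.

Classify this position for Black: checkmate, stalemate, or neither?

Black to move; black king on h8.
In check: no.
King squares — g7: attacked by Qg6; h7: attacked by Qg6; g8: attacked by Qg6.
Legal moves for Black: none.
Not in check and no legal moves → stalemate.

stalemate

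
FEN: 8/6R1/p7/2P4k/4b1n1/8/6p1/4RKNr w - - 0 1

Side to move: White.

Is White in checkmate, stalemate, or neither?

neither

White to move; white king on f1.
In check: yes, from the black pawn on g2.
King squares — e1: own rook; g1: own knight; e2: available; f2: attacked by Ng4; g2: attacked by Be4.
Legal moves for White: Ke2.
White is in check but has 1 legal move → neither.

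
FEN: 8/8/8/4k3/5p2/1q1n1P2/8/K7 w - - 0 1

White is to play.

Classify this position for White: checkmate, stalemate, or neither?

stalemate

White to move; white king on a1.
In check: no.
King squares — b1: attacked by Qb3; a2: attacked by Qb3; b2: attacked by Qb3.
Legal moves for White: none.
Not in check and no legal moves → stalemate.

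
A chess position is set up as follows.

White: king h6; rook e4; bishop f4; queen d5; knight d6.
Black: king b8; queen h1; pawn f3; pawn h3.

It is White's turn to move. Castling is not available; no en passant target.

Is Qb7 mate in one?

After Qb7: black king on b8; in check: yes, from the white queen on b7.
King squares — a7: attacked by Qb7; b7: attacked by Nd6; c7: attacked by Qb7; a8: attacked by Qb7; c8: attacked by Nd6.
Black has no legal moves → checkmate.

yes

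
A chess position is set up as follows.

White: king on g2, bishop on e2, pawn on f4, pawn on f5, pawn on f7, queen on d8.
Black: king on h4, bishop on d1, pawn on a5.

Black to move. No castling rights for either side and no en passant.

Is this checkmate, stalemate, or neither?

Black to move; black king on h4.
In check: yes, from the white queen on d8.
King squares — g3: attacked by Kg2; h3: attacked by Kg2; g4: attacked by Be2; g5: attacked by Pf4; h5: attacked by Be2.
Legal moves for Black: none.
In check with no legal moves → checkmate.

checkmate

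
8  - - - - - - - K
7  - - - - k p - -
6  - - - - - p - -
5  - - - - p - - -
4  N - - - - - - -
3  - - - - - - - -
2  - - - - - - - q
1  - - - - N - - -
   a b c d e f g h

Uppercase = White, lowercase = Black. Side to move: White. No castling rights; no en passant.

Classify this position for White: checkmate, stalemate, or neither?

neither

White to move; white king on h8.
In check: yes, from the black queen on h2.
King squares — g7: available; h7: attacked by Qh2; g8: available.
Legal moves for White: Kg8, Kg7.
White is in check but has 2 legal moves → neither.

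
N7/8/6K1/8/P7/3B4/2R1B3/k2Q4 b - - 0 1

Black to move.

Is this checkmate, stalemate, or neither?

checkmate

Black to move; black king on a1.
In check: yes, from the white queen on d1.
King squares — b1: attacked by Qd1; a2: attacked by Rc2; b2: attacked by Rc2.
Legal moves for Black: none.
In check with no legal moves → checkmate.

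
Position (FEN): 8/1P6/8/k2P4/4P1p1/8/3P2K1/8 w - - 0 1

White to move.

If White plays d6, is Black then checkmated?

no

After d6: black king on a5; in check: no.
Black is not in check, so this cannot be checkmate.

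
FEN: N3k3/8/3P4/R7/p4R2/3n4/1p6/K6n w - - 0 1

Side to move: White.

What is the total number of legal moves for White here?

2

White to move; king on a1.
In check: yes, from the black pawn on b2.
Legal moves: Ka2, Kb1.
Count: 2.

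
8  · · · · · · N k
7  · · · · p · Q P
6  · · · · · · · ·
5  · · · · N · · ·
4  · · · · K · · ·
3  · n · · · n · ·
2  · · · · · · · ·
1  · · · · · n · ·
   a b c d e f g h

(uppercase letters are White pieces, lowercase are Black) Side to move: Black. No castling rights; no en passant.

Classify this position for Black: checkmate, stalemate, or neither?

neither

Black to move; black king on h8.
In check: yes, from the white queen on g7.
Legal moves for Black: Kxg7.
Black is in check but has 1 legal move → neither.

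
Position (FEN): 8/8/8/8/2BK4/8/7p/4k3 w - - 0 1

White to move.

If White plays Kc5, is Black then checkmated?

After Kc5: black king on e1; in check: no.
Black is not in check, so this cannot be checkmate.

no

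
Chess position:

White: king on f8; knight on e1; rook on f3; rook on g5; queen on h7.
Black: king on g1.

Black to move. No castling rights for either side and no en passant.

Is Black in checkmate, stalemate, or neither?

checkmate

Black to move; black king on g1.
In check: yes, from the white rook on g5.
King squares — f1: attacked by Rf3; h1: attacked by Qh7; f2: attacked by Rf3; g2: attacked by Ne1; h2: attacked by Qh7.
Legal moves for Black: none.
In check with no legal moves → checkmate.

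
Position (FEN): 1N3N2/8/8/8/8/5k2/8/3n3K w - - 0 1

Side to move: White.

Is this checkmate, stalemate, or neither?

White to move; white king on h1.
In check: no.
Legal moves for White: Nh7, Nfd7, Ng6, Ne6, Nbd7, Nc6, Na6, Kh2, Kg1.
White has 9 legal moves and is not in check → neither.

neither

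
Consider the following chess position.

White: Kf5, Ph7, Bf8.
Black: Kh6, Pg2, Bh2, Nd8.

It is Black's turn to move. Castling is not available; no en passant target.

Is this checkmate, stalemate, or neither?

neither

Black to move; black king on h6.
In check: yes, from the white bishop on f8.
King squares — g5: attacked by Kf5; h5: available; g6: attacked by Kf5; g7: attacked by Bf8; h7: available.
Legal moves for Black: Kxh7, Kh5.
Black is in check but has 2 legal moves → neither.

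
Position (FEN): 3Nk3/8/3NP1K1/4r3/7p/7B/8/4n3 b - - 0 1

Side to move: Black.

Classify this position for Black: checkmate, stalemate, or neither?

Black to move; black king on e8.
In check: yes, from the white knight on d6.
Legal moves for Black: Kf8, Kxd8, Ke7.
Black is in check but has 3 legal moves → neither.

neither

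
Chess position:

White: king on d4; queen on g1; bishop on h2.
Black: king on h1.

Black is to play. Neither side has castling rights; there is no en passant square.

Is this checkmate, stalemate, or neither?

Black to move; black king on h1.
In check: yes, from the white queen on g1.
King squares — g1: attacked by Bh2; g2: attacked by Qg1; h2: attacked by Qg1.
Legal moves for Black: none.
In check with no legal moves → checkmate.

checkmate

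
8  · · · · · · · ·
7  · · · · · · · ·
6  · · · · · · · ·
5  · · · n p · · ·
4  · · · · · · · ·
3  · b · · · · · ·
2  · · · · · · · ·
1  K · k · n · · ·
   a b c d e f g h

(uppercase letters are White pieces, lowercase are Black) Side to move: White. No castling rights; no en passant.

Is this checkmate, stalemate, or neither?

White to move; white king on a1.
In check: no.
King squares — b1: attacked by Kc1; a2: attacked by Bb3; b2: attacked by Kc1.
Legal moves for White: none.
Not in check and no legal moves → stalemate.

stalemate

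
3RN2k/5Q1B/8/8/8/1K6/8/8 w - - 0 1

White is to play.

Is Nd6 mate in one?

After Nd6: black king on h8; in check: yes, from the white rook on d8.
King squares — g7: attacked by Qf7; h7: attacked by Qf7; g8: attacked by Qf7.
Black has no legal moves → checkmate.

yes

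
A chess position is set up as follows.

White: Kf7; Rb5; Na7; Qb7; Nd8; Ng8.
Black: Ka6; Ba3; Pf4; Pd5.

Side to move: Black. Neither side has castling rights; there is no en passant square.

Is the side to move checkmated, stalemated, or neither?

checkmate

Black to move; black king on a6.
In check: yes, from the white queen on b7.
King squares — a5: attacked by Rb5; b5: attacked by Na7; b6: attacked by Rb5; a7: attacked by Qb7; b7: attacked by Rb5.
Legal moves for Black: none.
In check with no legal moves → checkmate.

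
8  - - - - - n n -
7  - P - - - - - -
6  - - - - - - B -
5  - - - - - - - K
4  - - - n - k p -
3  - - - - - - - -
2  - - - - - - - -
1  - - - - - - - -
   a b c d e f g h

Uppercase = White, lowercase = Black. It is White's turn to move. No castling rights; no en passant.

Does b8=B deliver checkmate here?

no

After b8=B: black king on f4; in check: yes, from the white bishop on b8.
Black has 2 legal replies: Kf3, Ke3.
In check but a legal move exists → not checkmate.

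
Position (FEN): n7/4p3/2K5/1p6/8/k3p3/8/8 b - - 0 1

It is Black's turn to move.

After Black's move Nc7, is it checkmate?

no

After Nc7: white king on c6; in check: no.
White is not in check, so this cannot be checkmate.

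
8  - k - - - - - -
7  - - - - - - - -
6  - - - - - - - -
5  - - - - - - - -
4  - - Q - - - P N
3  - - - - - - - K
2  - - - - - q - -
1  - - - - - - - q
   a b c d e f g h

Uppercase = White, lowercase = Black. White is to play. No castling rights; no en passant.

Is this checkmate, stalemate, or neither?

checkmate

White to move; white king on h3.
In check: yes, from the black queen on h1.
King squares — g2: attacked by Qh1; h2: attacked by Qh1; g3: attacked by Qf2; g4: own pawn; h4: own knight.
Legal moves for White: none.
In check with no legal moves → checkmate.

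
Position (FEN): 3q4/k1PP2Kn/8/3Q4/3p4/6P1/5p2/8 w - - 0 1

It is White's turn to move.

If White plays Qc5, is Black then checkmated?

After Qc5: black king on a7; in check: yes, from the white queen on c5.
Black has 3 legal replies: Ka8, Kb7, Ka6.
In check but a legal move exists → not checkmate.

no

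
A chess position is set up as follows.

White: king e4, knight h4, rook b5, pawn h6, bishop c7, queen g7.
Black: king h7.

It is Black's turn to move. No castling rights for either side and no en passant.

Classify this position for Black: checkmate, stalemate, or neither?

checkmate

Black to move; black king on h7.
In check: yes, from the white queen on g7.
King squares — g6: attacked by Nh4; h6: attacked by Qg7; g7: attacked by Ph6; g8: attacked by Qg7; h8: attacked by Qg7.
Legal moves for Black: none.
In check with no legal moves → checkmate.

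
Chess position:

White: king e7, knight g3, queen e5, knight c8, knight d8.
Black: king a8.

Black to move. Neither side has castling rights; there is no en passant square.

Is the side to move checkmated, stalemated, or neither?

stalemate

Black to move; black king on a8.
In check: no.
King squares — a7: attacked by Nc8; b7: attacked by Nd8; b8: attacked by Qe5.
Legal moves for Black: none.
Not in check and no legal moves → stalemate.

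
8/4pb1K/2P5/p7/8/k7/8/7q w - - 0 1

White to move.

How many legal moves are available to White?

1

White to move; king on h7.
In check: yes, from the black queen on h1.
Legal moves: Kg7.
Count: 1.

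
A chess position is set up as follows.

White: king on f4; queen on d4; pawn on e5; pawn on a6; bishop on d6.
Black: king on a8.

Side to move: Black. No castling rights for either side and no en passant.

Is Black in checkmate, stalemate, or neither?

Black to move; black king on a8.
In check: no.
King squares — a7: attacked by Qd4; b7: attacked by Pa6; b8: attacked by Bd6.
Legal moves for Black: none.
Not in check and no legal moves → stalemate.

stalemate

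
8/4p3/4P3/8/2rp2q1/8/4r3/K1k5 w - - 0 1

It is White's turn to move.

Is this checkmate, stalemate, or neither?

White to move; white king on a1.
In check: no.
King squares — b1: attacked by Kc1; a2: attacked by Re2; b2: attacked by Kc1.
Legal moves for White: none.
Not in check and no legal moves → stalemate.

stalemate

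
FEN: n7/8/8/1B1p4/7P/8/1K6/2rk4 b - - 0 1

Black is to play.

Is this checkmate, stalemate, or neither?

Black to move; black king on d1.
In check: no.
Legal moves for Black: Nc7, Nb6, Kd2, Ke1, Rc8, Rc7, Rc6, Rc5, Rc4, Rc3, Rc2+, Rb1+, Ra1, d4.
Black has 14 legal moves and is not in check → neither.

neither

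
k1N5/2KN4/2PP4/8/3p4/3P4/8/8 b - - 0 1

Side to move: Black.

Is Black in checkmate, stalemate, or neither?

stalemate

Black to move; black king on a8.
In check: no.
King squares — a7: attacked by Nc8; b7: attacked by Pc6; b8: attacked by Kc7.
Legal moves for Black: none.
Not in check and no legal moves → stalemate.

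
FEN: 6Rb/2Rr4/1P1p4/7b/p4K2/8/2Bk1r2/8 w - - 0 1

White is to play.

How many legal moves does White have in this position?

3

White to move; king on f4.
In check: yes, from the black rook on f2.
Legal moves: Kg5, Ke4, Kg3.
Count: 3.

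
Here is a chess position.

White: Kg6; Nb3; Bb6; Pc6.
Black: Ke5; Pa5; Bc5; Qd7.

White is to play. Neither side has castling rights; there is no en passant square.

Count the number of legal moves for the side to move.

16

White to move; king on g6.
In check: no.
Legal moves: Kh6, Kh5, Kg5, Bd8, Bc7+, Ba7, Bxc5, Bxa5, Nxc5, Nxa5, Nd4, Nd2, Nc1, Na1, cxd7, c7.
Count: 16.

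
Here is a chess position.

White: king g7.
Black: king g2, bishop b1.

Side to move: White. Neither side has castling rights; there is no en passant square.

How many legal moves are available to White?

6

White to move; king on g7.
In check: no.
Legal moves: Kh8, Kg8, Kf8, Kf7, Kh6, Kf6.
Count: 6.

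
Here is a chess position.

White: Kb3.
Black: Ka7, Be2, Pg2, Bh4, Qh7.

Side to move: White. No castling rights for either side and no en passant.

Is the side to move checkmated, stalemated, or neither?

White to move; white king on b3.
In check: no.
Legal moves for White: Kb4, Ka4, Kc3, Ka3, Kb2, Ka2.
White has 6 legal moves and is not in check → neither.

neither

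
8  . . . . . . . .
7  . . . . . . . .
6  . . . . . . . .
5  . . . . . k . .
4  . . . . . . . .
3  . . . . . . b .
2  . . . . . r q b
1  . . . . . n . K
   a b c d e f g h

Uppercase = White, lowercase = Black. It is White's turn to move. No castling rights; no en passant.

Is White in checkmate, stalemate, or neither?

White to move; white king on h1.
In check: yes, from the black queen on g2.
King squares — g1: attacked by Qg2; g2: attacked by Rf2; h2: attacked by Nf1.
Legal moves for White: none.
In check with no legal moves → checkmate.

checkmate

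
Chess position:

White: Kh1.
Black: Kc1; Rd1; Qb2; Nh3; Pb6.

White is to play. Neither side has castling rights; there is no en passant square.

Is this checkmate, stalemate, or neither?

checkmate

White to move; white king on h1.
In check: yes, from the black rook on d1.
King squares — g1: attacked by Rd1; g2: attacked by Qb2; h2: attacked by Qb2.
Legal moves for White: none.
In check with no legal moves → checkmate.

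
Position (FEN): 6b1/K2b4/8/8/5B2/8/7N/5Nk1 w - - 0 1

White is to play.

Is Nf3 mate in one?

no

After Nf3: black king on g1; in check: yes, from the white knight on f3.
Black has 4 legal replies: Kg2, Kf2, Kh1, Kxf1.
In check but a legal move exists → not checkmate.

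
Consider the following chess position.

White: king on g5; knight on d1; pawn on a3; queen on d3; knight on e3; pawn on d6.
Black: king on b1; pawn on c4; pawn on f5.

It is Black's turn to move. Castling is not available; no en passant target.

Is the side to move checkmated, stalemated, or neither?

neither

Black to move; black king on b1.
In check: yes, from the white queen on d3.
Legal moves for Black: Ka2, Kc1, Ka1, cxd3.
Black is in check but has 4 legal moves → neither.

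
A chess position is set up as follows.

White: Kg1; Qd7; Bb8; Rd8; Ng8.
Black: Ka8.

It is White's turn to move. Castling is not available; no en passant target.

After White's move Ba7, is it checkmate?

After Ba7: black king on a8; in check: yes, from the white rook on d8.
King squares — a7: attacked by Qd7; b7: attacked by Qd7; b8: attacked by Ba7.
Black has no legal moves → checkmate.

yes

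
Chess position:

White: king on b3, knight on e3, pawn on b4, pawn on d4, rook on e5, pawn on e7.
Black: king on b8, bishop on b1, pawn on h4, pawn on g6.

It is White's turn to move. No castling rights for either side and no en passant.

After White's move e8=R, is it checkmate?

no

After e8=R: black king on b8; in check: yes, from the white rook on e8.
Black has 3 legal replies: Kc7, Kb7, Ka7.
In check but a legal move exists → not checkmate.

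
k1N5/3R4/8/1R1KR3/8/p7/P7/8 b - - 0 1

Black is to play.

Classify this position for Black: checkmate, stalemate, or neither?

stalemate

Black to move; black king on a8.
In check: no.
King squares — a7: attacked by Rd7; b7: attacked by Rb5; b8: attacked by Rb5.
Legal moves for Black: none.
Not in check and no legal moves → stalemate.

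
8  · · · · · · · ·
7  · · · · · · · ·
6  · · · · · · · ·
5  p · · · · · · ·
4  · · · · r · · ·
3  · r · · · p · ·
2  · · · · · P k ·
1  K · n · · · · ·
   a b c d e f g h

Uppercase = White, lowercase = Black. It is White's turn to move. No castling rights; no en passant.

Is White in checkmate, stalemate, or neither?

stalemate

White to move; white king on a1.
In check: no.
King squares — b1: attacked by Rb3; a2: attacked by Nc1; b2: attacked by Rb3.
Legal moves for White: none.
Not in check and no legal moves → stalemate.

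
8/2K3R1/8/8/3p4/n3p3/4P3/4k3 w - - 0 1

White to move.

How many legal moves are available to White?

19

White to move; king on c7.
In check: no.
Legal moves: Rg8, Rh7, Rf7, Re7, Rd7, Rg6, Rg5, Rg4, Rg3, Rg2, Rg1+, Kd8, Kc8, Kb8, Kd7, Kb7, Kd6, Kc6, Kb6.
Count: 19.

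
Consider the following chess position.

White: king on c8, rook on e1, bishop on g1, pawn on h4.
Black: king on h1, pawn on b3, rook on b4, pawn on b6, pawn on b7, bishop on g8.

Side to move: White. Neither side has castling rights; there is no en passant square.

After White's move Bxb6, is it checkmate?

no

After Bxb6: black king on h1; in check: yes, from the white rook on e1.
Black has 2 legal replies: Kh2, Kg2.
In check but a legal move exists → not checkmate.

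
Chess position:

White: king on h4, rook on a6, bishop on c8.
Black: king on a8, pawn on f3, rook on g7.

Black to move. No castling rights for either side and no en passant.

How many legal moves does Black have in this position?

Black to move; king on a8.
In check: yes, from the white rook on a6.
Legal moves: Kb8, Ra7.
Count: 2.

2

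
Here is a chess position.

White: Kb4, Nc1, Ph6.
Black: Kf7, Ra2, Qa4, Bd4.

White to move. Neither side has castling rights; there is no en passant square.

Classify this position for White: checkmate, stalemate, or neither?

White to move; white king on b4.
In check: yes, from the black queen on a4.
King squares — a3: attacked by Ra2; b3: attacked by Qa4; c3: attacked by Bd4; a4: attacked by Ra2; c4: attacked by Qa4; a5: attacked by Qa4; b5: attacked by Qa4; c5: attacked by Bd4.
Legal moves for White: none.
In check with no legal moves → checkmate.

checkmate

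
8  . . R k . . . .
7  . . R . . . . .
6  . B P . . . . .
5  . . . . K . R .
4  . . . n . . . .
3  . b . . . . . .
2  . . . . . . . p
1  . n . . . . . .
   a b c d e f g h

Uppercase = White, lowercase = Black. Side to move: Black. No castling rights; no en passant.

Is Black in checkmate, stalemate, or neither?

checkmate

Black to move; black king on d8.
In check: yes, from the white rook on c8.
King squares — c7: attacked by Bb6; d7: attacked by Pc6; e7: attacked by Rc7; c8: attacked by Rc7; e8: attacked by Rc8.
Legal moves for Black: none.
In check with no legal moves → checkmate.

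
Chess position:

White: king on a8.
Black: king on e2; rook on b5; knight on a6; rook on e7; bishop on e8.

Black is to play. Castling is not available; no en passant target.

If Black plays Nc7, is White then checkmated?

After Nc7: white king on a8; in check: yes, from the black knight on c7.
White has 1 legal reply: Ka7.
In check but a legal move exists → not checkmate.

no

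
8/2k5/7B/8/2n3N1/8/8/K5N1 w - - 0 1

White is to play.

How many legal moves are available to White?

White to move; king on a1.
In check: no.
Legal moves: Bf8, Bg7, Bg5, Bf4+, Be3, Bd2, Bc1, Nf6, Ne5, Ne3, Nh2, Nf2, Nh3, Nf3, Ne2, Ka2, Kb1.
Count: 17.

17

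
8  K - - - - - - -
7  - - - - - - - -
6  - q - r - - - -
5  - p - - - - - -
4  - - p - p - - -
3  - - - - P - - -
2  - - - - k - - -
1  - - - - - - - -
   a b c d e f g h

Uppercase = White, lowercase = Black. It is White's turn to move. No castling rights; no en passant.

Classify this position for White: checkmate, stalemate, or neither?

stalemate

White to move; white king on a8.
In check: no.
King squares — a7: attacked by Qb6; b7: attacked by Qb6; b8: attacked by Qb6.
Legal moves for White: none.
Not in check and no legal moves → stalemate.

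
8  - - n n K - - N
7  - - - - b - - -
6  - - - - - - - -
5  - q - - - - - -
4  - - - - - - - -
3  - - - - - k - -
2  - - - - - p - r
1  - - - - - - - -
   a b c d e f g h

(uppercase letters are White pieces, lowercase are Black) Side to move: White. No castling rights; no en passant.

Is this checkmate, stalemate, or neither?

checkmate

White to move; white king on e8.
In check: yes, from the black queen on b5.
King squares — d7: attacked by Qb5; e7: attacked by Nc8; f7: attacked by Nd8; d8: attacked by Be7; f8: attacked by Be7.
Legal moves for White: none.
In check with no legal moves → checkmate.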